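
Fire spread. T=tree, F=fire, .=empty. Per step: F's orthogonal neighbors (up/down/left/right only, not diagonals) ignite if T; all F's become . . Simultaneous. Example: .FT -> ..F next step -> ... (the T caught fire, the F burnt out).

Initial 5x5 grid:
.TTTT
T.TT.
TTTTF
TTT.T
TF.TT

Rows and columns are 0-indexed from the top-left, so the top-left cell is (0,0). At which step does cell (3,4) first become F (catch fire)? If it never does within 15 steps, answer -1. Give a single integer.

Step 1: cell (3,4)='F' (+4 fires, +2 burnt)
  -> target ignites at step 1
Step 2: cell (3,4)='.' (+6 fires, +4 burnt)
Step 3: cell (3,4)='.' (+4 fires, +6 burnt)
Step 4: cell (3,4)='.' (+3 fires, +4 burnt)
Step 5: cell (3,4)='.' (+1 fires, +3 burnt)
Step 6: cell (3,4)='.' (+0 fires, +1 burnt)
  fire out at step 6

1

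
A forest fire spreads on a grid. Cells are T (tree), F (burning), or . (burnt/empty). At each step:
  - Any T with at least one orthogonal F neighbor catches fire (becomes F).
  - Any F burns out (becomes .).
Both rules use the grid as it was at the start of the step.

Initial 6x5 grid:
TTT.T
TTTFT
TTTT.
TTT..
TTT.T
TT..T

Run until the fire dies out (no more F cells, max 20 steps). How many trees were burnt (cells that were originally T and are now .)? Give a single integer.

Step 1: +3 fires, +1 burnt (F count now 3)
Step 2: +4 fires, +3 burnt (F count now 4)
Step 3: +4 fires, +4 burnt (F count now 4)
Step 4: +4 fires, +4 burnt (F count now 4)
Step 5: +2 fires, +4 burnt (F count now 2)
Step 6: +2 fires, +2 burnt (F count now 2)
Step 7: +1 fires, +2 burnt (F count now 1)
Step 8: +0 fires, +1 burnt (F count now 0)
Fire out after step 8
Initially T: 22, now '.': 28
Total burnt (originally-T cells now '.'): 20

Answer: 20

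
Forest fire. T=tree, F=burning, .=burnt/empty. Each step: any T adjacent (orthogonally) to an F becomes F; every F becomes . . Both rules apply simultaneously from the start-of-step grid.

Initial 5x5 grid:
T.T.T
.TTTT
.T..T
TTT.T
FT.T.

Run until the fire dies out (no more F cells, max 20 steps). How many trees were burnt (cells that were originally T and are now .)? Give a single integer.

Answer: 13

Derivation:
Step 1: +2 fires, +1 burnt (F count now 2)
Step 2: +1 fires, +2 burnt (F count now 1)
Step 3: +2 fires, +1 burnt (F count now 2)
Step 4: +1 fires, +2 burnt (F count now 1)
Step 5: +1 fires, +1 burnt (F count now 1)
Step 6: +2 fires, +1 burnt (F count now 2)
Step 7: +1 fires, +2 burnt (F count now 1)
Step 8: +2 fires, +1 burnt (F count now 2)
Step 9: +1 fires, +2 burnt (F count now 1)
Step 10: +0 fires, +1 burnt (F count now 0)
Fire out after step 10
Initially T: 15, now '.': 23
Total burnt (originally-T cells now '.'): 13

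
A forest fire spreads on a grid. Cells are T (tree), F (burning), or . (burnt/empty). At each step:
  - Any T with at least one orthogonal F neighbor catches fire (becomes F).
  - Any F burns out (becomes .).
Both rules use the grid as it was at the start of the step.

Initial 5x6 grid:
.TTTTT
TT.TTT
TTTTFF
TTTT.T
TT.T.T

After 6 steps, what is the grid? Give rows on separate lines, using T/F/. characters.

Step 1: 4 trees catch fire, 2 burn out
  .TTTTT
  TT.TFF
  TTTF..
  TTTT.F
  TT.T.T
Step 2: 6 trees catch fire, 4 burn out
  .TTTFF
  TT.F..
  TTF...
  TTTF..
  TT.T.F
Step 3: 4 trees catch fire, 6 burn out
  .TTF..
  TT....
  TF....
  TTF...
  TT.F..
Step 4: 4 trees catch fire, 4 burn out
  .TF...
  TF....
  F.....
  TF....
  TT....
Step 5: 4 trees catch fire, 4 burn out
  .F....
  F.....
  ......
  F.....
  TF....
Step 6: 1 trees catch fire, 4 burn out
  ......
  ......
  ......
  ......
  F.....

......
......
......
......
F.....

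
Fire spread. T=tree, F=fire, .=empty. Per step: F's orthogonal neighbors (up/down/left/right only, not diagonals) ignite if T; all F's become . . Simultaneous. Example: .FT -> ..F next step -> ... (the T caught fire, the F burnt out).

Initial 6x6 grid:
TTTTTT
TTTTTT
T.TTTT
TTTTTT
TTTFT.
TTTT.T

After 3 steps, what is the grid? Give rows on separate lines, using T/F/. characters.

Step 1: 4 trees catch fire, 1 burn out
  TTTTTT
  TTTTTT
  T.TTTT
  TTTFTT
  TTF.F.
  TTTF.T
Step 2: 5 trees catch fire, 4 burn out
  TTTTTT
  TTTTTT
  T.TFTT
  TTF.FT
  TF....
  TTF..T
Step 3: 7 trees catch fire, 5 burn out
  TTTTTT
  TTTFTT
  T.F.FT
  TF...F
  F.....
  TF...T

TTTTTT
TTTFTT
T.F.FT
TF...F
F.....
TF...T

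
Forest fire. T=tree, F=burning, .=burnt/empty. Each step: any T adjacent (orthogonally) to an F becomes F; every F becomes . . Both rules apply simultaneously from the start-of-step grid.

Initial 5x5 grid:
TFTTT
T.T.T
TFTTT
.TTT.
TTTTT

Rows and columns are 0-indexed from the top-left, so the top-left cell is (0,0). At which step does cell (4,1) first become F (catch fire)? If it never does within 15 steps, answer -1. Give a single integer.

Step 1: cell (4,1)='T' (+5 fires, +2 burnt)
Step 2: cell (4,1)='F' (+6 fires, +5 burnt)
  -> target ignites at step 2
Step 3: cell (4,1)='.' (+5 fires, +6 burnt)
Step 4: cell (4,1)='.' (+2 fires, +5 burnt)
Step 5: cell (4,1)='.' (+1 fires, +2 burnt)
Step 6: cell (4,1)='.' (+0 fires, +1 burnt)
  fire out at step 6

2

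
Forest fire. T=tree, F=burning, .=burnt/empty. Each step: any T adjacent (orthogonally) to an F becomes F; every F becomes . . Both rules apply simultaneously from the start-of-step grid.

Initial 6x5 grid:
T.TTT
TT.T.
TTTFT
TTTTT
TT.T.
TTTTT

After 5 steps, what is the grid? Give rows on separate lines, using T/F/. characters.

Step 1: 4 trees catch fire, 1 burn out
  T.TTT
  TT.F.
  TTF.F
  TTTFT
  TT.T.
  TTTTT
Step 2: 5 trees catch fire, 4 burn out
  T.TFT
  TT...
  TF...
  TTF.F
  TT.F.
  TTTTT
Step 3: 6 trees catch fire, 5 burn out
  T.F.F
  TF...
  F....
  TF...
  TT...
  TTTFT
Step 4: 5 trees catch fire, 6 burn out
  T....
  F....
  .....
  F....
  TF...
  TTF.F
Step 5: 3 trees catch fire, 5 burn out
  F....
  .....
  .....
  .....
  F....
  TF...

F....
.....
.....
.....
F....
TF...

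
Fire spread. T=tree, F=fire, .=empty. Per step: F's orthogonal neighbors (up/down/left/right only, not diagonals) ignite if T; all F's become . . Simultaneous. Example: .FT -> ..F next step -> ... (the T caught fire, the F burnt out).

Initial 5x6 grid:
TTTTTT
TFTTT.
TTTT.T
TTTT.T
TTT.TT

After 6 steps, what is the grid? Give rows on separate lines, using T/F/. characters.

Step 1: 4 trees catch fire, 1 burn out
  TFTTTT
  F.FTT.
  TFTT.T
  TTTT.T
  TTT.TT
Step 2: 6 trees catch fire, 4 burn out
  F.FTTT
  ...FT.
  F.FT.T
  TFTT.T
  TTT.TT
Step 3: 6 trees catch fire, 6 burn out
  ...FTT
  ....F.
  ...F.T
  F.FT.T
  TFT.TT
Step 4: 4 trees catch fire, 6 burn out
  ....FT
  ......
  .....T
  ...F.T
  F.F.TT
Step 5: 1 trees catch fire, 4 burn out
  .....F
  ......
  .....T
  .....T
  ....TT
Step 6: 0 trees catch fire, 1 burn out
  ......
  ......
  .....T
  .....T
  ....TT

......
......
.....T
.....T
....TT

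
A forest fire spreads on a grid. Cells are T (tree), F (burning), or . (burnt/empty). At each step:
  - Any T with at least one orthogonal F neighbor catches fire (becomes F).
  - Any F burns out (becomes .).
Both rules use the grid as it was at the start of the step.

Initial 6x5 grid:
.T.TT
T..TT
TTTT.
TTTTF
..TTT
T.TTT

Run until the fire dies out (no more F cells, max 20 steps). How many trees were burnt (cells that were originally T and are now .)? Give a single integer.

Answer: 19

Derivation:
Step 1: +2 fires, +1 burnt (F count now 2)
Step 2: +4 fires, +2 burnt (F count now 4)
Step 3: +5 fires, +4 burnt (F count now 5)
Step 4: +5 fires, +5 burnt (F count now 5)
Step 5: +2 fires, +5 burnt (F count now 2)
Step 6: +1 fires, +2 burnt (F count now 1)
Step 7: +0 fires, +1 burnt (F count now 0)
Fire out after step 7
Initially T: 21, now '.': 28
Total burnt (originally-T cells now '.'): 19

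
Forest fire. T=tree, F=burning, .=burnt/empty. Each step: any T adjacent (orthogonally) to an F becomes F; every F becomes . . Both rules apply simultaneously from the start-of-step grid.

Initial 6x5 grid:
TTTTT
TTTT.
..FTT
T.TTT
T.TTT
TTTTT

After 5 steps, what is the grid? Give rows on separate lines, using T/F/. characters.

Step 1: 3 trees catch fire, 1 burn out
  TTTTT
  TTFT.
  ...FT
  T.FTT
  T.TTT
  TTTTT
Step 2: 6 trees catch fire, 3 burn out
  TTFTT
  TF.F.
  ....F
  T..FT
  T.FTT
  TTTTT
Step 3: 6 trees catch fire, 6 burn out
  TF.FT
  F....
  .....
  T...F
  T..FT
  TTFTT
Step 4: 5 trees catch fire, 6 burn out
  F...F
  .....
  .....
  T....
  T...F
  TF.FT
Step 5: 2 trees catch fire, 5 burn out
  .....
  .....
  .....
  T....
  T....
  F...F

.....
.....
.....
T....
T....
F...F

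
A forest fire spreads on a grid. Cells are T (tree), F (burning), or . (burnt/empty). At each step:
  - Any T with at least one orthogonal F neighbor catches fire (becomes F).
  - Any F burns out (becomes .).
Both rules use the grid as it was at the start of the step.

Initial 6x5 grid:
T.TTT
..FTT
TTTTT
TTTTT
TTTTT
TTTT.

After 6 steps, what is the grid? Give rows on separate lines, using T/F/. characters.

Step 1: 3 trees catch fire, 1 burn out
  T.FTT
  ...FT
  TTFTT
  TTTTT
  TTTTT
  TTTT.
Step 2: 5 trees catch fire, 3 burn out
  T..FT
  ....F
  TF.FT
  TTFTT
  TTTTT
  TTTT.
Step 3: 6 trees catch fire, 5 burn out
  T...F
  .....
  F...F
  TF.FT
  TTFTT
  TTTT.
Step 4: 5 trees catch fire, 6 burn out
  T....
  .....
  .....
  F...F
  TF.FT
  TTFT.
Step 5: 4 trees catch fire, 5 burn out
  T....
  .....
  .....
  .....
  F...F
  TF.F.
Step 6: 1 trees catch fire, 4 burn out
  T....
  .....
  .....
  .....
  .....
  F....

T....
.....
.....
.....
.....
F....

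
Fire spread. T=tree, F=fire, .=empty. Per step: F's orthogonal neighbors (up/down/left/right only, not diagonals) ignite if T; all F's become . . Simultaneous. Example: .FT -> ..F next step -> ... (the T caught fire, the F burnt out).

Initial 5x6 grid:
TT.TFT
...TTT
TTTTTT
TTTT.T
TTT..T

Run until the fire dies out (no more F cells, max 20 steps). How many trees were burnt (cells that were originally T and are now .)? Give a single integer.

Answer: 20

Derivation:
Step 1: +3 fires, +1 burnt (F count now 3)
Step 2: +3 fires, +3 burnt (F count now 3)
Step 3: +2 fires, +3 burnt (F count now 2)
Step 4: +3 fires, +2 burnt (F count now 3)
Step 5: +3 fires, +3 burnt (F count now 3)
Step 6: +3 fires, +3 burnt (F count now 3)
Step 7: +2 fires, +3 burnt (F count now 2)
Step 8: +1 fires, +2 burnt (F count now 1)
Step 9: +0 fires, +1 burnt (F count now 0)
Fire out after step 9
Initially T: 22, now '.': 28
Total burnt (originally-T cells now '.'): 20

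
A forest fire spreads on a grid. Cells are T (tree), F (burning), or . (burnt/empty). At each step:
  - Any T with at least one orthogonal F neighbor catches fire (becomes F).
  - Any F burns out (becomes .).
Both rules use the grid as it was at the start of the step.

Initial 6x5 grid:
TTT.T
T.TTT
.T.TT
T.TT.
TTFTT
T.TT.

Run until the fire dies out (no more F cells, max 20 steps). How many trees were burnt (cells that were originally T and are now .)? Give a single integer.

Step 1: +4 fires, +1 burnt (F count now 4)
Step 2: +4 fires, +4 burnt (F count now 4)
Step 3: +3 fires, +4 burnt (F count now 3)
Step 4: +2 fires, +3 burnt (F count now 2)
Step 5: +2 fires, +2 burnt (F count now 2)
Step 6: +2 fires, +2 burnt (F count now 2)
Step 7: +1 fires, +2 burnt (F count now 1)
Step 8: +1 fires, +1 burnt (F count now 1)
Step 9: +1 fires, +1 burnt (F count now 1)
Step 10: +0 fires, +1 burnt (F count now 0)
Fire out after step 10
Initially T: 21, now '.': 29
Total burnt (originally-T cells now '.'): 20

Answer: 20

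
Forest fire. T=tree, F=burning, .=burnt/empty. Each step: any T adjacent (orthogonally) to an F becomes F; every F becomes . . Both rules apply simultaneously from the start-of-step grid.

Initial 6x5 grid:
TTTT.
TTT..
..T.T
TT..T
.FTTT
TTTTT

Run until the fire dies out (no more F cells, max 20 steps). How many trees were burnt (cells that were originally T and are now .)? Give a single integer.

Answer: 12

Derivation:
Step 1: +3 fires, +1 burnt (F count now 3)
Step 2: +4 fires, +3 burnt (F count now 4)
Step 3: +2 fires, +4 burnt (F count now 2)
Step 4: +2 fires, +2 burnt (F count now 2)
Step 5: +1 fires, +2 burnt (F count now 1)
Step 6: +0 fires, +1 burnt (F count now 0)
Fire out after step 6
Initially T: 20, now '.': 22
Total burnt (originally-T cells now '.'): 12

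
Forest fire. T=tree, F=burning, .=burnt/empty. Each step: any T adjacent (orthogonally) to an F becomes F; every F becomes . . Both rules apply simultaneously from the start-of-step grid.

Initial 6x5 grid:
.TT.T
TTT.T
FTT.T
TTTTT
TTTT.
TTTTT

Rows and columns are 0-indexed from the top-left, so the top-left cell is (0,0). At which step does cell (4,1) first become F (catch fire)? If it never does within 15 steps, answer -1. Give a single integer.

Step 1: cell (4,1)='T' (+3 fires, +1 burnt)
Step 2: cell (4,1)='T' (+4 fires, +3 burnt)
Step 3: cell (4,1)='F' (+5 fires, +4 burnt)
  -> target ignites at step 3
Step 4: cell (4,1)='.' (+4 fires, +5 burnt)
Step 5: cell (4,1)='.' (+3 fires, +4 burnt)
Step 6: cell (4,1)='.' (+2 fires, +3 burnt)
Step 7: cell (4,1)='.' (+2 fires, +2 burnt)
Step 8: cell (4,1)='.' (+1 fires, +2 burnt)
Step 9: cell (4,1)='.' (+0 fires, +1 burnt)
  fire out at step 9

3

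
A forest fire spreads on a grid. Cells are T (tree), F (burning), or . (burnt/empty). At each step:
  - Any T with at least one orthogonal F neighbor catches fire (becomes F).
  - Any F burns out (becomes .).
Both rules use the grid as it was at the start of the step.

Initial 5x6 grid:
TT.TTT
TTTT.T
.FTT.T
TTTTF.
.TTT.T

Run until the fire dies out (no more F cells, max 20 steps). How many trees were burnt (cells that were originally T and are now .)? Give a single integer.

Step 1: +4 fires, +2 burnt (F count now 4)
Step 2: +8 fires, +4 burnt (F count now 8)
Step 3: +3 fires, +8 burnt (F count now 3)
Step 4: +1 fires, +3 burnt (F count now 1)
Step 5: +1 fires, +1 burnt (F count now 1)
Step 6: +1 fires, +1 burnt (F count now 1)
Step 7: +1 fires, +1 burnt (F count now 1)
Step 8: +1 fires, +1 burnt (F count now 1)
Step 9: +0 fires, +1 burnt (F count now 0)
Fire out after step 9
Initially T: 21, now '.': 29
Total burnt (originally-T cells now '.'): 20

Answer: 20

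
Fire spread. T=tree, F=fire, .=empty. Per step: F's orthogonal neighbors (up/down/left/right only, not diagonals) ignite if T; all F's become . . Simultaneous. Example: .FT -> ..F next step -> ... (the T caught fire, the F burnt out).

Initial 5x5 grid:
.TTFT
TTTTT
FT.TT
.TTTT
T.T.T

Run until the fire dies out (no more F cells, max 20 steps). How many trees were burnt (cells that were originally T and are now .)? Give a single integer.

Answer: 17

Derivation:
Step 1: +5 fires, +2 burnt (F count now 5)
Step 2: +6 fires, +5 burnt (F count now 6)
Step 3: +3 fires, +6 burnt (F count now 3)
Step 4: +2 fires, +3 burnt (F count now 2)
Step 5: +1 fires, +2 burnt (F count now 1)
Step 6: +0 fires, +1 burnt (F count now 0)
Fire out after step 6
Initially T: 18, now '.': 24
Total burnt (originally-T cells now '.'): 17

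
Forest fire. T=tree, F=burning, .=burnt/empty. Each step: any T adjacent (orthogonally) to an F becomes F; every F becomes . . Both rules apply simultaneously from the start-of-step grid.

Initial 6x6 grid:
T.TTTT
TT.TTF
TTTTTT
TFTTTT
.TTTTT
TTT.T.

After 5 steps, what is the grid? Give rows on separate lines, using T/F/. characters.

Step 1: 7 trees catch fire, 2 burn out
  T.TTTF
  TT.TF.
  TFTTTF
  F.FTTT
  .FTTTT
  TTT.T.
Step 2: 10 trees catch fire, 7 burn out
  T.TTF.
  TF.F..
  F.FTF.
  ...FTF
  ..FTTT
  TFT.T.
Step 3: 8 trees catch fire, 10 burn out
  T.TF..
  F.....
  ...F..
  ....F.
  ...FTF
  F.F.T.
Step 4: 3 trees catch fire, 8 burn out
  F.F...
  ......
  ......
  ......
  ....F.
  ....T.
Step 5: 1 trees catch fire, 3 burn out
  ......
  ......
  ......
  ......
  ......
  ....F.

......
......
......
......
......
....F.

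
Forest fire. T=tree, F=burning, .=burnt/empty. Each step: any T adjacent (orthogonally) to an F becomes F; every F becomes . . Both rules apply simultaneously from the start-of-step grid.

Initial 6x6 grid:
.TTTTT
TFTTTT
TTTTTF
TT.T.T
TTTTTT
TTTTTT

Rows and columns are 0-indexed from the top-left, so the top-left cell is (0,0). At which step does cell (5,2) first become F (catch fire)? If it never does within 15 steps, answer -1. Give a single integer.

Step 1: cell (5,2)='T' (+7 fires, +2 burnt)
Step 2: cell (5,2)='T' (+9 fires, +7 burnt)
Step 3: cell (5,2)='T' (+7 fires, +9 burnt)
Step 4: cell (5,2)='T' (+5 fires, +7 burnt)
Step 5: cell (5,2)='F' (+3 fires, +5 burnt)
  -> target ignites at step 5
Step 6: cell (5,2)='.' (+0 fires, +3 burnt)
  fire out at step 6

5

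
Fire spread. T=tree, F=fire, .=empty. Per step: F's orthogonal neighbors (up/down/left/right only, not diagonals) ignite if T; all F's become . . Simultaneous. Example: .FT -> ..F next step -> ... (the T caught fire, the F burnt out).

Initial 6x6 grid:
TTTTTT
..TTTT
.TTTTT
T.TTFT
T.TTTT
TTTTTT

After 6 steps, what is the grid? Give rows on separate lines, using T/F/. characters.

Step 1: 4 trees catch fire, 1 burn out
  TTTTTT
  ..TTTT
  .TTTFT
  T.TF.F
  T.TTFT
  TTTTTT
Step 2: 7 trees catch fire, 4 burn out
  TTTTTT
  ..TTFT
  .TTF.F
  T.F...
  T.TF.F
  TTTTFT
Step 3: 7 trees catch fire, 7 burn out
  TTTTFT
  ..TF.F
  .TF...
  T.....
  T.F...
  TTTF.F
Step 4: 5 trees catch fire, 7 burn out
  TTTF.F
  ..F...
  .F....
  T.....
  T.....
  TTF...
Step 5: 2 trees catch fire, 5 burn out
  TTF...
  ......
  ......
  T.....
  T.....
  TF....
Step 6: 2 trees catch fire, 2 burn out
  TF....
  ......
  ......
  T.....
  T.....
  F.....

TF....
......
......
T.....
T.....
F.....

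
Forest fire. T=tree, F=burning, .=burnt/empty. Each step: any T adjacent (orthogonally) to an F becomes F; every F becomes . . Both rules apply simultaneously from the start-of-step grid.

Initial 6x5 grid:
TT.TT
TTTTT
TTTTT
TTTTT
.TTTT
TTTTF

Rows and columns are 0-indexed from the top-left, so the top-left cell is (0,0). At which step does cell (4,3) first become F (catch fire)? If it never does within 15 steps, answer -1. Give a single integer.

Step 1: cell (4,3)='T' (+2 fires, +1 burnt)
Step 2: cell (4,3)='F' (+3 fires, +2 burnt)
  -> target ignites at step 2
Step 3: cell (4,3)='.' (+4 fires, +3 burnt)
Step 4: cell (4,3)='.' (+5 fires, +4 burnt)
Step 5: cell (4,3)='.' (+4 fires, +5 burnt)
Step 6: cell (4,3)='.' (+4 fires, +4 burnt)
Step 7: cell (4,3)='.' (+2 fires, +4 burnt)
Step 8: cell (4,3)='.' (+2 fires, +2 burnt)
Step 9: cell (4,3)='.' (+1 fires, +2 burnt)
Step 10: cell (4,3)='.' (+0 fires, +1 burnt)
  fire out at step 10

2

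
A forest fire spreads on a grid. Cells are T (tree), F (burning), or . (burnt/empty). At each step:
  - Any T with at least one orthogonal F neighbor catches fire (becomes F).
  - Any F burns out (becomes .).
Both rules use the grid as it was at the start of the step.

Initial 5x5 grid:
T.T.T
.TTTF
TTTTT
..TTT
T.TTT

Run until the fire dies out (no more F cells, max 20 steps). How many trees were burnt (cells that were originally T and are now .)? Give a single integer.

Answer: 16

Derivation:
Step 1: +3 fires, +1 burnt (F count now 3)
Step 2: +3 fires, +3 burnt (F count now 3)
Step 3: +5 fires, +3 burnt (F count now 5)
Step 4: +3 fires, +5 burnt (F count now 3)
Step 5: +2 fires, +3 burnt (F count now 2)
Step 6: +0 fires, +2 burnt (F count now 0)
Fire out after step 6
Initially T: 18, now '.': 23
Total burnt (originally-T cells now '.'): 16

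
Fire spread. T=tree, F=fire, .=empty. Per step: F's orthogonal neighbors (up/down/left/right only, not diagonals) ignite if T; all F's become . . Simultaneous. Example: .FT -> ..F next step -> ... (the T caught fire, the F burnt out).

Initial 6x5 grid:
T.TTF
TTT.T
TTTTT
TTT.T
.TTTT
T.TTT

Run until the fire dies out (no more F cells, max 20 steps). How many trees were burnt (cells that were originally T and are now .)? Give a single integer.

Step 1: +2 fires, +1 burnt (F count now 2)
Step 2: +2 fires, +2 burnt (F count now 2)
Step 3: +3 fires, +2 burnt (F count now 3)
Step 4: +3 fires, +3 burnt (F count now 3)
Step 5: +5 fires, +3 burnt (F count now 5)
Step 6: +5 fires, +5 burnt (F count now 5)
Step 7: +3 fires, +5 burnt (F count now 3)
Step 8: +0 fires, +3 burnt (F count now 0)
Fire out after step 8
Initially T: 24, now '.': 29
Total burnt (originally-T cells now '.'): 23

Answer: 23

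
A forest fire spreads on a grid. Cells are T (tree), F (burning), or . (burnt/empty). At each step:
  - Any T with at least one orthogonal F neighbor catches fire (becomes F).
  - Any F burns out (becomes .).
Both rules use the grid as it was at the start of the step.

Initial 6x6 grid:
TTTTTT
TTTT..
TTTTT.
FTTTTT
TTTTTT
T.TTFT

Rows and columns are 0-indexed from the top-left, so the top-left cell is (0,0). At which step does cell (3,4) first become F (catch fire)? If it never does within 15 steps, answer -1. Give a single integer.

Step 1: cell (3,4)='T' (+6 fires, +2 burnt)
Step 2: cell (3,4)='F' (+9 fires, +6 burnt)
  -> target ignites at step 2
Step 3: cell (3,4)='.' (+7 fires, +9 burnt)
Step 4: cell (3,4)='.' (+3 fires, +7 burnt)
Step 5: cell (3,4)='.' (+2 fires, +3 burnt)
Step 6: cell (3,4)='.' (+1 fires, +2 burnt)
Step 7: cell (3,4)='.' (+1 fires, +1 burnt)
Step 8: cell (3,4)='.' (+1 fires, +1 burnt)
Step 9: cell (3,4)='.' (+0 fires, +1 burnt)
  fire out at step 9

2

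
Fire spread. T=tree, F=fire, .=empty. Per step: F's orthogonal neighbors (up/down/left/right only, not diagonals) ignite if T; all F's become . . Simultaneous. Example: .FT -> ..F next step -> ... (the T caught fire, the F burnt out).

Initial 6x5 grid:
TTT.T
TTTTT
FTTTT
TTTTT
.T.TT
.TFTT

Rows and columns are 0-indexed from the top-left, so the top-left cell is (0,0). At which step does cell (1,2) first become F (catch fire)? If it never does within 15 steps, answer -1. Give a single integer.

Step 1: cell (1,2)='T' (+5 fires, +2 burnt)
Step 2: cell (1,2)='T' (+7 fires, +5 burnt)
Step 3: cell (1,2)='F' (+6 fires, +7 burnt)
  -> target ignites at step 3
Step 4: cell (1,2)='.' (+4 fires, +6 burnt)
Step 5: cell (1,2)='.' (+1 fires, +4 burnt)
Step 6: cell (1,2)='.' (+1 fires, +1 burnt)
Step 7: cell (1,2)='.' (+0 fires, +1 burnt)
  fire out at step 7

3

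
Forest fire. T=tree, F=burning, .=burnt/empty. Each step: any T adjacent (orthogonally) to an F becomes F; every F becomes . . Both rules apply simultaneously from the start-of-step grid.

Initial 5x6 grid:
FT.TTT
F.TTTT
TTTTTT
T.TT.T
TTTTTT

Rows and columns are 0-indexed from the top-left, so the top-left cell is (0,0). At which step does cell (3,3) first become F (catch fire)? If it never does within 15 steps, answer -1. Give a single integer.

Step 1: cell (3,3)='T' (+2 fires, +2 burnt)
Step 2: cell (3,3)='T' (+2 fires, +2 burnt)
Step 3: cell (3,3)='T' (+2 fires, +2 burnt)
Step 4: cell (3,3)='T' (+4 fires, +2 burnt)
Step 5: cell (3,3)='F' (+4 fires, +4 burnt)
  -> target ignites at step 5
Step 6: cell (3,3)='.' (+4 fires, +4 burnt)
Step 7: cell (3,3)='.' (+4 fires, +4 burnt)
Step 8: cell (3,3)='.' (+2 fires, +4 burnt)
Step 9: cell (3,3)='.' (+0 fires, +2 burnt)
  fire out at step 9

5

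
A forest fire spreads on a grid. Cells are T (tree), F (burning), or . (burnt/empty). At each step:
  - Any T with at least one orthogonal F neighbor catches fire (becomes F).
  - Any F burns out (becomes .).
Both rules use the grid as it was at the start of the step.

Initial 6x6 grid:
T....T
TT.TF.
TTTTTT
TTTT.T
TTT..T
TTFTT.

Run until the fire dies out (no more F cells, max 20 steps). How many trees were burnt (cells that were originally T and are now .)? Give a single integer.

Step 1: +5 fires, +2 burnt (F count now 5)
Step 2: +6 fires, +5 burnt (F count now 6)
Step 3: +5 fires, +6 burnt (F count now 5)
Step 4: +3 fires, +5 burnt (F count now 3)
Step 5: +2 fires, +3 burnt (F count now 2)
Step 6: +1 fires, +2 burnt (F count now 1)
Step 7: +1 fires, +1 burnt (F count now 1)
Step 8: +0 fires, +1 burnt (F count now 0)
Fire out after step 8
Initially T: 24, now '.': 35
Total burnt (originally-T cells now '.'): 23

Answer: 23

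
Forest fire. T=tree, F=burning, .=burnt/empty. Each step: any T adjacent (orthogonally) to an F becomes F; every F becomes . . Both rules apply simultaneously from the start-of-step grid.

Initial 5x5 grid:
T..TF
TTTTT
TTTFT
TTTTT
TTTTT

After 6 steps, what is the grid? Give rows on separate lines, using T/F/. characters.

Step 1: 6 trees catch fire, 2 burn out
  T..F.
  TTTFF
  TTF.F
  TTTFT
  TTTTT
Step 2: 5 trees catch fire, 6 burn out
  T....
  TTF..
  TF...
  TTF.F
  TTTFT
Step 3: 5 trees catch fire, 5 burn out
  T....
  TF...
  F....
  TF...
  TTF.F
Step 4: 3 trees catch fire, 5 burn out
  T....
  F....
  .....
  F....
  TF...
Step 5: 2 trees catch fire, 3 burn out
  F....
  .....
  .....
  .....
  F....
Step 6: 0 trees catch fire, 2 burn out
  .....
  .....
  .....
  .....
  .....

.....
.....
.....
.....
.....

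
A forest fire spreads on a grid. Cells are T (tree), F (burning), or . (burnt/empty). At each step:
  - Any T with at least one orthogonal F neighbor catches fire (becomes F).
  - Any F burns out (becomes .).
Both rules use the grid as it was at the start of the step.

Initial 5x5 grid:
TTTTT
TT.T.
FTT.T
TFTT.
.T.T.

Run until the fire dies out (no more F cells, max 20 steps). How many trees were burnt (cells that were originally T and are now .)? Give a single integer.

Answer: 15

Derivation:
Step 1: +5 fires, +2 burnt (F count now 5)
Step 2: +4 fires, +5 burnt (F count now 4)
Step 3: +2 fires, +4 burnt (F count now 2)
Step 4: +1 fires, +2 burnt (F count now 1)
Step 5: +1 fires, +1 burnt (F count now 1)
Step 6: +2 fires, +1 burnt (F count now 2)
Step 7: +0 fires, +2 burnt (F count now 0)
Fire out after step 7
Initially T: 16, now '.': 24
Total burnt (originally-T cells now '.'): 15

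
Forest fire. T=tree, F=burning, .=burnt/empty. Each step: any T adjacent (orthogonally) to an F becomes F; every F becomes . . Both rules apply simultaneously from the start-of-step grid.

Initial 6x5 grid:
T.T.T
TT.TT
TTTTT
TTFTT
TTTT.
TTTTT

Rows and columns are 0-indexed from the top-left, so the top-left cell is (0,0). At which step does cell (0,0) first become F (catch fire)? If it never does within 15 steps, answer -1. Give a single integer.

Step 1: cell (0,0)='T' (+4 fires, +1 burnt)
Step 2: cell (0,0)='T' (+7 fires, +4 burnt)
Step 3: cell (0,0)='T' (+7 fires, +7 burnt)
Step 4: cell (0,0)='T' (+4 fires, +7 burnt)
Step 5: cell (0,0)='F' (+2 fires, +4 burnt)
  -> target ignites at step 5
Step 6: cell (0,0)='.' (+0 fires, +2 burnt)
  fire out at step 6

5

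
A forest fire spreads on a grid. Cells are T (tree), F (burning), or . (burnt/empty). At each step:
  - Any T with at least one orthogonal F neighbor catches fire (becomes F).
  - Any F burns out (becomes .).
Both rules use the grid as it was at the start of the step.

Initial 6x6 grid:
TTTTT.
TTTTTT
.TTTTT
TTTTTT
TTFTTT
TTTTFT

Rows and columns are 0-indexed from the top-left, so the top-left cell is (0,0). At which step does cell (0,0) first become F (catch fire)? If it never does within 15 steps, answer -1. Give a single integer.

Step 1: cell (0,0)='T' (+7 fires, +2 burnt)
Step 2: cell (0,0)='T' (+7 fires, +7 burnt)
Step 3: cell (0,0)='T' (+7 fires, +7 burnt)
Step 4: cell (0,0)='T' (+5 fires, +7 burnt)
Step 5: cell (0,0)='T' (+5 fires, +5 burnt)
Step 6: cell (0,0)='F' (+1 fires, +5 burnt)
  -> target ignites at step 6
Step 7: cell (0,0)='.' (+0 fires, +1 burnt)
  fire out at step 7

6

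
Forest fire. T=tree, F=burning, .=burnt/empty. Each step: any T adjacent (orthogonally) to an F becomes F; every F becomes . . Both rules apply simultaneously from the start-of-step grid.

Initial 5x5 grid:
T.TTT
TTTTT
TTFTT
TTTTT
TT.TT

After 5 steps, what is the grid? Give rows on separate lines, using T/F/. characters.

Step 1: 4 trees catch fire, 1 burn out
  T.TTT
  TTFTT
  TF.FT
  TTFTT
  TT.TT
Step 2: 7 trees catch fire, 4 burn out
  T.FTT
  TF.FT
  F...F
  TF.FT
  TT.TT
Step 3: 7 trees catch fire, 7 burn out
  T..FT
  F...F
  .....
  F...F
  TF.FT
Step 4: 4 trees catch fire, 7 burn out
  F...F
  .....
  .....
  .....
  F...F
Step 5: 0 trees catch fire, 4 burn out
  .....
  .....
  .....
  .....
  .....

.....
.....
.....
.....
.....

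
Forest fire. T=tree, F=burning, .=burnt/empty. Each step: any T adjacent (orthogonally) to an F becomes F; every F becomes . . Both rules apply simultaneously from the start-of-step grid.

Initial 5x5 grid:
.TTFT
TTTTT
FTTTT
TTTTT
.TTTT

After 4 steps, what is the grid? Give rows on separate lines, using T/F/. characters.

Step 1: 6 trees catch fire, 2 burn out
  .TF.F
  FTTFT
  .FTTT
  FTTTT
  .TTTT
Step 2: 7 trees catch fire, 6 burn out
  .F...
  .FF.F
  ..FFT
  .FTTT
  .TTTT
Step 3: 4 trees catch fire, 7 burn out
  .....
  .....
  ....F
  ..FFT
  .FTTT
Step 4: 3 trees catch fire, 4 burn out
  .....
  .....
  .....
  ....F
  ..FFT

.....
.....
.....
....F
..FFT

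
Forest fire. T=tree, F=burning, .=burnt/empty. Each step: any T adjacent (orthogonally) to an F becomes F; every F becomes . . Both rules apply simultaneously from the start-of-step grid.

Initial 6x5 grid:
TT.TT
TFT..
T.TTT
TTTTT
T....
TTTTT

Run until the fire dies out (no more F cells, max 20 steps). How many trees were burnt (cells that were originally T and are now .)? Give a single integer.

Step 1: +3 fires, +1 burnt (F count now 3)
Step 2: +3 fires, +3 burnt (F count now 3)
Step 3: +3 fires, +3 burnt (F count now 3)
Step 4: +4 fires, +3 burnt (F count now 4)
Step 5: +2 fires, +4 burnt (F count now 2)
Step 6: +1 fires, +2 burnt (F count now 1)
Step 7: +1 fires, +1 burnt (F count now 1)
Step 8: +1 fires, +1 burnt (F count now 1)
Step 9: +1 fires, +1 burnt (F count now 1)
Step 10: +0 fires, +1 burnt (F count now 0)
Fire out after step 10
Initially T: 21, now '.': 28
Total burnt (originally-T cells now '.'): 19

Answer: 19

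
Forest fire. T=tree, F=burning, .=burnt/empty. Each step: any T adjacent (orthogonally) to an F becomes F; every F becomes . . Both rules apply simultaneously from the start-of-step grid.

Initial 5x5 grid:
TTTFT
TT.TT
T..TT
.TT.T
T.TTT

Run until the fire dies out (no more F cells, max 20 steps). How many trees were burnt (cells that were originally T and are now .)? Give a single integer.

Answer: 17

Derivation:
Step 1: +3 fires, +1 burnt (F count now 3)
Step 2: +3 fires, +3 burnt (F count now 3)
Step 3: +3 fires, +3 burnt (F count now 3)
Step 4: +2 fires, +3 burnt (F count now 2)
Step 5: +2 fires, +2 burnt (F count now 2)
Step 6: +1 fires, +2 burnt (F count now 1)
Step 7: +1 fires, +1 burnt (F count now 1)
Step 8: +1 fires, +1 burnt (F count now 1)
Step 9: +1 fires, +1 burnt (F count now 1)
Step 10: +0 fires, +1 burnt (F count now 0)
Fire out after step 10
Initially T: 18, now '.': 24
Total burnt (originally-T cells now '.'): 17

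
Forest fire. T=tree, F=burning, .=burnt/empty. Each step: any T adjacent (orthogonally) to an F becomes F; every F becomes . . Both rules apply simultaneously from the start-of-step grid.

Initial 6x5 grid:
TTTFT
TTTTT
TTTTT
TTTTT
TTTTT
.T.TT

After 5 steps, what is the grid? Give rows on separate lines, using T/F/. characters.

Step 1: 3 trees catch fire, 1 burn out
  TTF.F
  TTTFT
  TTTTT
  TTTTT
  TTTTT
  .T.TT
Step 2: 4 trees catch fire, 3 burn out
  TF...
  TTF.F
  TTTFT
  TTTTT
  TTTTT
  .T.TT
Step 3: 5 trees catch fire, 4 burn out
  F....
  TF...
  TTF.F
  TTTFT
  TTTTT
  .T.TT
Step 4: 5 trees catch fire, 5 burn out
  .....
  F....
  TF...
  TTF.F
  TTTFT
  .T.TT
Step 5: 5 trees catch fire, 5 burn out
  .....
  .....
  F....
  TF...
  TTF.F
  .T.FT

.....
.....
F....
TF...
TTF.F
.T.FT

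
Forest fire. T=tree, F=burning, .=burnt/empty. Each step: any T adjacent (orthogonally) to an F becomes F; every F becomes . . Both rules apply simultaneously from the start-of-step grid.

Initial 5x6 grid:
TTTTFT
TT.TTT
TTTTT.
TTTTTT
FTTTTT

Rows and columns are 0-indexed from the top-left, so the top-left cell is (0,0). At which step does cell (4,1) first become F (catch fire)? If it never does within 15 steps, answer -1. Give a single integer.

Step 1: cell (4,1)='F' (+5 fires, +2 burnt)
  -> target ignites at step 1
Step 2: cell (4,1)='.' (+7 fires, +5 burnt)
Step 3: cell (4,1)='.' (+7 fires, +7 burnt)
Step 4: cell (4,1)='.' (+6 fires, +7 burnt)
Step 5: cell (4,1)='.' (+1 fires, +6 burnt)
Step 6: cell (4,1)='.' (+0 fires, +1 burnt)
  fire out at step 6

1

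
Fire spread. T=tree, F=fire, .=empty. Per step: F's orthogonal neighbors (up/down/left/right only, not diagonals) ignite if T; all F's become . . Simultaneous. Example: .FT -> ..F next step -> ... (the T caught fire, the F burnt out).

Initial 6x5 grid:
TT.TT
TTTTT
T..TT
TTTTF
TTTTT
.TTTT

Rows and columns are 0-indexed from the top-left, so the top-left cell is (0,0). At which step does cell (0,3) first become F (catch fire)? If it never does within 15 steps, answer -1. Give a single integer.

Step 1: cell (0,3)='T' (+3 fires, +1 burnt)
Step 2: cell (0,3)='T' (+5 fires, +3 burnt)
Step 3: cell (0,3)='T' (+5 fires, +5 burnt)
Step 4: cell (0,3)='F' (+5 fires, +5 burnt)
  -> target ignites at step 4
Step 5: cell (0,3)='.' (+4 fires, +5 burnt)
Step 6: cell (0,3)='.' (+2 fires, +4 burnt)
Step 7: cell (0,3)='.' (+1 fires, +2 burnt)
Step 8: cell (0,3)='.' (+0 fires, +1 burnt)
  fire out at step 8

4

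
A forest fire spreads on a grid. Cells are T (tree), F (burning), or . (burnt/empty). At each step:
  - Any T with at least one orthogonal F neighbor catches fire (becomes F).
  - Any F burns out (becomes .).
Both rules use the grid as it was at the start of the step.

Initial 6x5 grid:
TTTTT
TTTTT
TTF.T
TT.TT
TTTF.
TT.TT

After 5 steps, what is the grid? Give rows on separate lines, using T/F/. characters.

Step 1: 5 trees catch fire, 2 burn out
  TTTTT
  TTFTT
  TF..T
  TT.FT
  TTF..
  TT.FT
Step 2: 8 trees catch fire, 5 burn out
  TTFTT
  TF.FT
  F...T
  TF..F
  TF...
  TT..F
Step 3: 8 trees catch fire, 8 burn out
  TF.FT
  F...F
  ....F
  F....
  F....
  TF...
Step 4: 3 trees catch fire, 8 burn out
  F...F
  .....
  .....
  .....
  .....
  F....
Step 5: 0 trees catch fire, 3 burn out
  .....
  .....
  .....
  .....
  .....
  .....

.....
.....
.....
.....
.....
.....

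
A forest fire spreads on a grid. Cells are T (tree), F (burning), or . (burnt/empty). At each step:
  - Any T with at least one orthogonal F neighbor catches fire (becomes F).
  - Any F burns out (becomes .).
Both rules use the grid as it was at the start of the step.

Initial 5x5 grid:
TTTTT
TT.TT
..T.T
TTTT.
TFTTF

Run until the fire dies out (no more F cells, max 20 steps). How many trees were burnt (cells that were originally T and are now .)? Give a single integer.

Answer: 8

Derivation:
Step 1: +4 fires, +2 burnt (F count now 4)
Step 2: +3 fires, +4 burnt (F count now 3)
Step 3: +1 fires, +3 burnt (F count now 1)
Step 4: +0 fires, +1 burnt (F count now 0)
Fire out after step 4
Initially T: 18, now '.': 15
Total burnt (originally-T cells now '.'): 8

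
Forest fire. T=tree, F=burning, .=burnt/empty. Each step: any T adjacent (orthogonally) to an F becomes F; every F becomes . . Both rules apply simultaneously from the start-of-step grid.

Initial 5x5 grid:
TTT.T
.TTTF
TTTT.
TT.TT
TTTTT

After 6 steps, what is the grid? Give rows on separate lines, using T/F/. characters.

Step 1: 2 trees catch fire, 1 burn out
  TTT.F
  .TTF.
  TTTT.
  TT.TT
  TTTTT
Step 2: 2 trees catch fire, 2 burn out
  TTT..
  .TF..
  TTTF.
  TT.TT
  TTTTT
Step 3: 4 trees catch fire, 2 burn out
  TTF..
  .F...
  TTF..
  TT.FT
  TTTTT
Step 4: 4 trees catch fire, 4 burn out
  TF...
  .....
  TF...
  TT..F
  TTTFT
Step 5: 5 trees catch fire, 4 burn out
  F....
  .....
  F....
  TF...
  TTF.F
Step 6: 2 trees catch fire, 5 burn out
  .....
  .....
  .....
  F....
  TF...

.....
.....
.....
F....
TF...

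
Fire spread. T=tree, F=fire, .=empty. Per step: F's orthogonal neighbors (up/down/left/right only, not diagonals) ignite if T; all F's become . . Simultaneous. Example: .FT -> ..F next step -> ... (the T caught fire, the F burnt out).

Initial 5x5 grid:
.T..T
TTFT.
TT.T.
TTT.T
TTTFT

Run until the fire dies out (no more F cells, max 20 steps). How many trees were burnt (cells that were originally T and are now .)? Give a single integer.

Step 1: +4 fires, +2 burnt (F count now 4)
Step 2: +7 fires, +4 burnt (F count now 7)
Step 3: +3 fires, +7 burnt (F count now 3)
Step 4: +1 fires, +3 burnt (F count now 1)
Step 5: +0 fires, +1 burnt (F count now 0)
Fire out after step 5
Initially T: 16, now '.': 24
Total burnt (originally-T cells now '.'): 15

Answer: 15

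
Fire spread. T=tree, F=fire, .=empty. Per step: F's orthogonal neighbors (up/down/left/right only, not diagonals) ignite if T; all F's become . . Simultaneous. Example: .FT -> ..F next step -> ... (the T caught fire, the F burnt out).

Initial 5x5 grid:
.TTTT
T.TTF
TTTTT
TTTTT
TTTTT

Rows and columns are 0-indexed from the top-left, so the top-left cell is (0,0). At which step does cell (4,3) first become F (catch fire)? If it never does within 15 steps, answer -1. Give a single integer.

Step 1: cell (4,3)='T' (+3 fires, +1 burnt)
Step 2: cell (4,3)='T' (+4 fires, +3 burnt)
Step 3: cell (4,3)='T' (+4 fires, +4 burnt)
Step 4: cell (4,3)='F' (+4 fires, +4 burnt)
  -> target ignites at step 4
Step 5: cell (4,3)='.' (+3 fires, +4 burnt)
Step 6: cell (4,3)='.' (+3 fires, +3 burnt)
Step 7: cell (4,3)='.' (+1 fires, +3 burnt)
Step 8: cell (4,3)='.' (+0 fires, +1 burnt)
  fire out at step 8

4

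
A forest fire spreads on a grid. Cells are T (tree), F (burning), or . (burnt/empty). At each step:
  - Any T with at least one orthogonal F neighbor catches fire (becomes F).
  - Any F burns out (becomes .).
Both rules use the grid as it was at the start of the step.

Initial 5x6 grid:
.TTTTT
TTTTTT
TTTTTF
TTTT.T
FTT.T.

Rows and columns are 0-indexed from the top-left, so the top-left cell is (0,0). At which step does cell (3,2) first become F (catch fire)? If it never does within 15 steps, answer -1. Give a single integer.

Step 1: cell (3,2)='T' (+5 fires, +2 burnt)
Step 2: cell (3,2)='T' (+6 fires, +5 burnt)
Step 3: cell (3,2)='F' (+7 fires, +6 burnt)
  -> target ignites at step 3
Step 4: cell (3,2)='.' (+3 fires, +7 burnt)
Step 5: cell (3,2)='.' (+2 fires, +3 burnt)
Step 6: cell (3,2)='.' (+0 fires, +2 burnt)
  fire out at step 6

3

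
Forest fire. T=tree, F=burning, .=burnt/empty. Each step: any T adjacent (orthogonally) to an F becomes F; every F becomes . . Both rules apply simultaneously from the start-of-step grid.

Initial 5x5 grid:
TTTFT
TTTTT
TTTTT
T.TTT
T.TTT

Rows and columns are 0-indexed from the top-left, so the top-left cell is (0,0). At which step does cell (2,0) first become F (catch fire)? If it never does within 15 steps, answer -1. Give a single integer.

Step 1: cell (2,0)='T' (+3 fires, +1 burnt)
Step 2: cell (2,0)='T' (+4 fires, +3 burnt)
Step 3: cell (2,0)='T' (+5 fires, +4 burnt)
Step 4: cell (2,0)='T' (+5 fires, +5 burnt)
Step 5: cell (2,0)='F' (+3 fires, +5 burnt)
  -> target ignites at step 5
Step 6: cell (2,0)='.' (+1 fires, +3 burnt)
Step 7: cell (2,0)='.' (+1 fires, +1 burnt)
Step 8: cell (2,0)='.' (+0 fires, +1 burnt)
  fire out at step 8

5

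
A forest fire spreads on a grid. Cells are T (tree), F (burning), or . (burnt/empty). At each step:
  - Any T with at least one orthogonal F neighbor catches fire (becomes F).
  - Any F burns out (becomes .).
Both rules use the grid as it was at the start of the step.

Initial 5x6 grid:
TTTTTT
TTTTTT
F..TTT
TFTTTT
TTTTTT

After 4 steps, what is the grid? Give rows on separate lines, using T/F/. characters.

Step 1: 4 trees catch fire, 2 burn out
  TTTTTT
  FTTTTT
  ...TTT
  F.FTTT
  TFTTTT
Step 2: 5 trees catch fire, 4 burn out
  FTTTTT
  .FTTTT
  ...TTT
  ...FTT
  F.FTTT
Step 3: 5 trees catch fire, 5 burn out
  .FTTTT
  ..FTTT
  ...FTT
  ....FT
  ...FTT
Step 4: 5 trees catch fire, 5 burn out
  ..FTTT
  ...FTT
  ....FT
  .....F
  ....FT

..FTTT
...FTT
....FT
.....F
....FT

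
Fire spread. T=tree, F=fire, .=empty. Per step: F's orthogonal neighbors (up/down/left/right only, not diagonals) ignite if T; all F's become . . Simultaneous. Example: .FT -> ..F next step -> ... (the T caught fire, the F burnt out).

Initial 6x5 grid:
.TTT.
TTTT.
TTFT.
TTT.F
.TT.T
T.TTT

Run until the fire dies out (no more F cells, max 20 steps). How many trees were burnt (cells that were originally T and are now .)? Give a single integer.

Answer: 19

Derivation:
Step 1: +5 fires, +2 burnt (F count now 5)
Step 2: +7 fires, +5 burnt (F count now 7)
Step 3: +7 fires, +7 burnt (F count now 7)
Step 4: +0 fires, +7 burnt (F count now 0)
Fire out after step 4
Initially T: 20, now '.': 29
Total burnt (originally-T cells now '.'): 19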